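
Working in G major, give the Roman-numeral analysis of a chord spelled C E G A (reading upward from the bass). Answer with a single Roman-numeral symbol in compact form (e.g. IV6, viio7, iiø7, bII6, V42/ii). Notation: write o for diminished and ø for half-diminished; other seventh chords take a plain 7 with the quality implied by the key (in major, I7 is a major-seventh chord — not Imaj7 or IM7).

ii65

Stacked in thirds the chord is A-C-E-G: a minor seventh chord on A.
In G major, A is the supertonic; the diatonic minor seventh chord there is ii7.
With C in the bass the chord is in first inversion, so the figured bass is 65.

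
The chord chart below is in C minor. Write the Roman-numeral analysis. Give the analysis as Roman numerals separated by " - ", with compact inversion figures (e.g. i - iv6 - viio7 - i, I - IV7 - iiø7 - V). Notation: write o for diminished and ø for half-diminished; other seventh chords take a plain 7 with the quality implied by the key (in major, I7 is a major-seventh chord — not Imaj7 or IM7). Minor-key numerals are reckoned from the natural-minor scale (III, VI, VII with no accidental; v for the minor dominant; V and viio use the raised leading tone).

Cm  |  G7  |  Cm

Cm: root C is the tonic; minor triad there is i.
G7: root G is the dominant; dominant seventh chord there is V7.
Cm has root C, degree 1 in C minor, so i.

i - V7 - i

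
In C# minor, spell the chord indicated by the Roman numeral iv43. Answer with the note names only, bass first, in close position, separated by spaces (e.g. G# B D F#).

The numeral's case and figure indicate a minor seventh chord. In C# minor its root, the subdominant, is F#.
That chord is spelled F#-A-C#-E.
The figured bass 43 indicates second inversion, placing the fifth (C#) in the bass: C#-E-F#-A.

C# E F# A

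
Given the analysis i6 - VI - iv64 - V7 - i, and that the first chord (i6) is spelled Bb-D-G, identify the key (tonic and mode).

G minor

The anchor chord is a minor triad on G, labeled i6.
If G is scale degree 1 and the mode makes that degree carry a minor triad, the tonic is G and the mode is minor.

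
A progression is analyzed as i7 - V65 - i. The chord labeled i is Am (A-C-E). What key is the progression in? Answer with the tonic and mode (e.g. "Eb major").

A minor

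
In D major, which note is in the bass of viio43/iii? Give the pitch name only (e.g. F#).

B

The applied chord viio43/iii is rooted on E#: E#-G#-B-D.
The figure 43 means second inversion — the fifth is in the bass.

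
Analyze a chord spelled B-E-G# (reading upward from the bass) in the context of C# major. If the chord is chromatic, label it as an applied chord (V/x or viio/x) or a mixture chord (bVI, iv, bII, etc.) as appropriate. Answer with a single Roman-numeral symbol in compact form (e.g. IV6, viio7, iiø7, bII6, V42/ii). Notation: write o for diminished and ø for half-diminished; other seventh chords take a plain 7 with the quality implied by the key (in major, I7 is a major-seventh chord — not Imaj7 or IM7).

bIII64

The pitches E-G#-B form a major triad rooted on E.
E is the lowered third degree of C# major (diatonic 3 would be E#). This is a major triad on the lowered third degree, borrowed from the parallel minor.
With B in the bass the chord is in second inversion, so the figured bass is 64.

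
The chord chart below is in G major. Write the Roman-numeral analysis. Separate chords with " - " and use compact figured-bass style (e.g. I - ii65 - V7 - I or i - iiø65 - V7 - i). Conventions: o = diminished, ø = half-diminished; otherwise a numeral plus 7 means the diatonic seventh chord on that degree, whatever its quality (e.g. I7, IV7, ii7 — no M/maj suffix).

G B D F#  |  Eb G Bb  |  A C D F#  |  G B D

I7 - bVI - V43 - I

G-B-D-F# has root G, degree 1 in G major, so I7.
Eb-G-Bb: Eb with this quality isn't in the key; it's bVI, borrowed from the parallel minor.
A-C-D-F#: root D is the dominant; dominant seventh chord there is V43.
G-B-D: root G is the tonic; major triad there is I.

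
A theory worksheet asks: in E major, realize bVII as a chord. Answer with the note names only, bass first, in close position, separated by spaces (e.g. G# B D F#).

D F# A

bVII is a major triad on the lowered seventh degree (the subtonic), borrowed from the parallel minor. In E major that root is D.
So the chord is D-F#-A, a major triad.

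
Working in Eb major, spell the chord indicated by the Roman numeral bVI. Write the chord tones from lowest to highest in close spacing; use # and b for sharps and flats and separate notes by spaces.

Cb Eb Gb

Scale degree 6 in Eb major is C; lowering it a half step gives Cb. bVI is a major triad on the lowered sixth degree, borrowed from the parallel minor.
So the chord is Cb-Eb-Gb.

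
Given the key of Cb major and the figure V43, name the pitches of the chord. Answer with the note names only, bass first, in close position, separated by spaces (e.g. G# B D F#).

In Cb major, the fifth degree is Gb, and the diatonic chord built there is a dominant seventh chord.
That chord is spelled Gb-Bb-Db-Fb.
With the 43 figure the chord is in second inversion; from the bass Db upward in close position it reads Db-Fb-Gb-Bb.

Db Fb Gb Bb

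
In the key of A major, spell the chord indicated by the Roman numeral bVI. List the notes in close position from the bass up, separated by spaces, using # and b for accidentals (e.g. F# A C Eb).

bVI is a major triad on the lowered sixth degree, borrowed from the parallel minor. In A major that root is F.
So the chord is F-A-C, a major triad.

F A C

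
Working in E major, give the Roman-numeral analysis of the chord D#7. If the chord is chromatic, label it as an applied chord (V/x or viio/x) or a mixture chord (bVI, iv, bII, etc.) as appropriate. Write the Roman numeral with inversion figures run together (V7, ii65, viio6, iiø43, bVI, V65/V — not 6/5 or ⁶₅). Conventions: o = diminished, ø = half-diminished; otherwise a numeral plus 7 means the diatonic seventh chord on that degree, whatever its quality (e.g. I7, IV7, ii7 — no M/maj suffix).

Stacked in thirds the chord is D#-F##-A#-C#: a dominant seventh chord on D#.
D# is not a diatonic chord root with this quality in E major, but it lies a perfect fifth above G# (iii), so the chord functions as an applied dominant of iii.

V7/iii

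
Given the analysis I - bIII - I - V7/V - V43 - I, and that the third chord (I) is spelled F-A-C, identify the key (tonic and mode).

The chord F is a major triad rooted on F; its label is I.
If F is scale degree 1 and the mode makes that degree carry a major triad, the tonic is F and the mode is major.

F major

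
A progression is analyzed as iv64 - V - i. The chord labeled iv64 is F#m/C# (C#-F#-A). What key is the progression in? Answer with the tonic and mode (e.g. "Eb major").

The chord F#m/C# is a minor triad rooted on F#; its label is iv64.
iv64 on F# implies F# is the subdominant; that puts the tonic at C#, and the lowercase numeral fits minor mode.

C# minor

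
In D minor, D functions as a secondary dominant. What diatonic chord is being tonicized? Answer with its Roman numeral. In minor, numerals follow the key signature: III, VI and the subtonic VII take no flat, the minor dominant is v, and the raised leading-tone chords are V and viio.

The chord is a major triad on D.
A dominant resolves down a perfect fifth: D → G. In D minor, G is scale degree 4, i.e. iv.

iv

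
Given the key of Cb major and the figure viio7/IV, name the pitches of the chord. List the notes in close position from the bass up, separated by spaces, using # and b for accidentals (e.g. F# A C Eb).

Eb Gb Bbb Dbb

The slash marks an applied leading-tone chord: viio of IV. In Cb major, IV is Fb, so the leading tone to it is Eb, a half step below.
Building a fully diminished seventh chord on Eb gives Eb-Gb-Bbb-Dbb.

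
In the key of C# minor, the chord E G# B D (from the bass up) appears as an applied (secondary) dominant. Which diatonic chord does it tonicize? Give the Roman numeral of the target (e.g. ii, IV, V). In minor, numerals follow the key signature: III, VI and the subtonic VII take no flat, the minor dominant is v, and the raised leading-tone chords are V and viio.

VI

The chord is a dominant seventh chord on E.
A dominant resolves down a perfect fifth: E → A. In C# minor, A is scale degree 6, i.e. VI.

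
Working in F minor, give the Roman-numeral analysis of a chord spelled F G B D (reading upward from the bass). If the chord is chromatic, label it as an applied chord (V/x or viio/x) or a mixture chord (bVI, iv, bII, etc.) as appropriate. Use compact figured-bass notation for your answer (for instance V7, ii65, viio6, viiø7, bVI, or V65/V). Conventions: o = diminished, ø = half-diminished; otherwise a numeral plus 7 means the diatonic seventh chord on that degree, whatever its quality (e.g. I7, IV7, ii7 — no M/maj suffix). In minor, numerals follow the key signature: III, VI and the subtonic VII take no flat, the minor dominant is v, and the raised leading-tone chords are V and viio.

V42/V

Stacked in thirds the chord is G-B-D-F: a dominant seventh chord on G.
G is not a diatonic chord root with this quality in F minor, but it lies a perfect fifth above C (V), so the chord functions as an applied dominant of V.
With F in the bass the chord is in third inversion, so the figured bass is 42.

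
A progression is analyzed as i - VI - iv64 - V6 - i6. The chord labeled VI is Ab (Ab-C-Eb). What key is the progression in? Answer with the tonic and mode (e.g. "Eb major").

VI is given as Ab-C-Eb — a major triad with root Ab.
Counting down 5 scale steps from Ab places the tonic on C; a major triad on degree 6 is diatonic only in minor.

C minor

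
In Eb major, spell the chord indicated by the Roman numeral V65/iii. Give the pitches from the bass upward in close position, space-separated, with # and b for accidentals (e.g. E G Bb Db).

F# A C D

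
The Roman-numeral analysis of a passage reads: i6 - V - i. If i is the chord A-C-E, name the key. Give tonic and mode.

A minor

The chord Am is a minor triad rooted on A; its label is i.
If A is scale degree 1 and the mode makes that degree carry a minor triad, the tonic is A and the mode is minor.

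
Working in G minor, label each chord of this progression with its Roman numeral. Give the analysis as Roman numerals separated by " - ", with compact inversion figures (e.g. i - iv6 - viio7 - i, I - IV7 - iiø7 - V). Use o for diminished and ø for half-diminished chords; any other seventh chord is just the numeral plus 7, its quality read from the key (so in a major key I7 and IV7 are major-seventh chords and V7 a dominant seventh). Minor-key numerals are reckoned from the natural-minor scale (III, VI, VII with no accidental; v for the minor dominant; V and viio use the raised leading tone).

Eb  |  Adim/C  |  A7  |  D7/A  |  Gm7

VI - iio6 - V7/V - V43 - i7

Eb: root Eb is the submediant; major triad there is VI.
Adim/C has root A, degree 2 in G minor, so iio6.
A7: chromatic; A is V of V, so V7/V.
D7/A has root D, degree 5 in G minor, so V43.
Gm7: minor seventh chord on G = scale degree 1 → i7.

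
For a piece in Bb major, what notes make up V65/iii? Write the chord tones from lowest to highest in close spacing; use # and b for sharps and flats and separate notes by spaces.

C# E G A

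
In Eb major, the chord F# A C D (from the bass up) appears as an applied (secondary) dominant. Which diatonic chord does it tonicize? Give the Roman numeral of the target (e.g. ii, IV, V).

iii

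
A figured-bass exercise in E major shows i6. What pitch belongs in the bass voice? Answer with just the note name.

G

i in E major has root E; the chord is E-G-B.
The figure 6 means first inversion — the third is in the bass.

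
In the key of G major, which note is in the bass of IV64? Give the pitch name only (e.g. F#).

IV in G major has root C; the chord is C-E-G.
The figure 64 means second inversion — the fifth is in the bass.

G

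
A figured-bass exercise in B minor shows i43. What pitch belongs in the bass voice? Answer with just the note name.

F#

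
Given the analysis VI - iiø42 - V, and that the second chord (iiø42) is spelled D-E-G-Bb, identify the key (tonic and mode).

D minor

iiø42 is given as D-E-G-Bb — a half-diminished seventh chord with root E.
Counting down one scale step from E places the tonic on D; a half-diminished seventh chord on degree 2 is diatonic only in minor.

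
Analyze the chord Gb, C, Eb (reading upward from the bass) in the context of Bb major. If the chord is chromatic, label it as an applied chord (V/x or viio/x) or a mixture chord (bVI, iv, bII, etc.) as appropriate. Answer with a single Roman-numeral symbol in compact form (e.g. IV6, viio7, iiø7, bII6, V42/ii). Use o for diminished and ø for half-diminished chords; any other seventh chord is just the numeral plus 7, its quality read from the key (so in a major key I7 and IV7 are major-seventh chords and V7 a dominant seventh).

Stacked in thirds the chord is C-Eb-Gb: a diminished triad on C.
C is the second degree of Bb major. This is the diminished supertonic triad, borrowed from the parallel minor.
With Gb in the bass the chord is in second inversion, so the figured bass is 64.

iio64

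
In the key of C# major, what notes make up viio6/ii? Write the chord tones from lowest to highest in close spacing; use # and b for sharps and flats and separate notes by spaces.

E# G# C##

viio6/ii is a secondary leading-tone chord. The target ii is D# in C# major; the applied chord is rooted a semitone below, on C##.
Building a diminished triad on C## gives C##-E#-G#.
With the 6 figure the chord is in first inversion; from the bass E# upward in close position it reads E#-G#-C##.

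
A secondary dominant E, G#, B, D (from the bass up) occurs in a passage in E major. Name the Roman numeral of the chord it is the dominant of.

IV

The chord is a dominant seventh chord on E.
A dominant resolves down a perfect fifth: E → A. In E major, A is scale degree 4, i.e. IV.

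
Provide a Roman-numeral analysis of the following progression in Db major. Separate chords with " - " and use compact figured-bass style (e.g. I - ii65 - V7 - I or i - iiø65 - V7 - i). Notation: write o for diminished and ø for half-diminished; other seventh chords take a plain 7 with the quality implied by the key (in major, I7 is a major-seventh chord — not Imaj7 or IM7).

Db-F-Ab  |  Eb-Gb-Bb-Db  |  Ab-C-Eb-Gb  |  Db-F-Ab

I - ii7 - V7 - I

Db-F-Ab: major triad on Db = scale degree 1 → I.
Eb-Gb-Bb-Db: root Eb is the supertonic; minor seventh chord there is ii7.
Ab-C-Eb-Gb has root Ab, degree 5 in Db major, so V7.
Db-F-Ab: major triad on Db = scale degree 1 → I.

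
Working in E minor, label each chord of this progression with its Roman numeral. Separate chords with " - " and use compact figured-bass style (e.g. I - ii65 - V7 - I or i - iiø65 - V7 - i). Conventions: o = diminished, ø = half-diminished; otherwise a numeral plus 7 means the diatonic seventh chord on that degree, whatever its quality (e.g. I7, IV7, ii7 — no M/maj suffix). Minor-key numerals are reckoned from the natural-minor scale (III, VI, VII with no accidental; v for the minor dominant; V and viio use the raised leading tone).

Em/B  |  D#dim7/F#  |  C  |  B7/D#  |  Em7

Em/B: root E is the tonic; minor triad there is i64.
D#dim7/F#: fully diminished seventh chord on D# = scale degree 7 → viio65.
C: major triad on C = scale degree 6 → VI.
B7/D#: root B is the dominant; dominant seventh chord there is V65.
Em7: minor seventh chord on E = scale degree 1 → i7.

i64 - viio65 - VI - V65 - i7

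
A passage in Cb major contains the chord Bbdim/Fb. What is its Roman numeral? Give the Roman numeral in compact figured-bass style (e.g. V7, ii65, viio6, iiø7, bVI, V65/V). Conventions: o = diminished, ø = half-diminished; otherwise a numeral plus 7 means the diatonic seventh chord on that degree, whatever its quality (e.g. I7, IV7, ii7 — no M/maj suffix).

Stacked in thirds the chord is Bb-Db-Fb: a diminished triad on Bb.
Bb is scale degree 7 in Cb major, and a diminished triad on that degree is written viio.
With Fb in the bass the chord is in second inversion, so the figured bass is 64.

viio64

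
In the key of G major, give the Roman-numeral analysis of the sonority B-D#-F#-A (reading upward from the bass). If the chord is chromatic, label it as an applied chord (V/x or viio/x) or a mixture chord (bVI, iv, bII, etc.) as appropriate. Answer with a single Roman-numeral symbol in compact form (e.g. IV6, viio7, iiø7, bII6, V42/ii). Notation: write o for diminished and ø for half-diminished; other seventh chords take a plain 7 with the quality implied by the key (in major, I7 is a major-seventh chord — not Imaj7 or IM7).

V7/vi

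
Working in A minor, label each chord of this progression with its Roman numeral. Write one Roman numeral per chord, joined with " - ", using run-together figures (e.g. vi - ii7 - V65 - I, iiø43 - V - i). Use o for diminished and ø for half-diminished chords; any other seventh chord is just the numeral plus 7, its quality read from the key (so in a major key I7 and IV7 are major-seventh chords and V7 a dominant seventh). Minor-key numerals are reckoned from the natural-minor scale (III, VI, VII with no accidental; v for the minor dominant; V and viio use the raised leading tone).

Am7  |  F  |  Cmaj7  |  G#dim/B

Am7: minor seventh chord on A = scale degree 1 → i7.
F: root F is the submediant; major triad there is VI.
Cmaj7: major seventh chord on C = scale degree 3 → III7.
G#dim/B: root G# is the leading tone; diminished triad there is viio6.

i7 - VI - III7 - viio6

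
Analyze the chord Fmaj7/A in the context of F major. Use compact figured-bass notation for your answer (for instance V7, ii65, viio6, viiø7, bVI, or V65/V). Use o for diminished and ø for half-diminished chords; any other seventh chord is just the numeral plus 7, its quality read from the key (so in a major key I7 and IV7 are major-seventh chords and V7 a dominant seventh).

Stacked in thirds the chord is F-A-C-E: a major seventh chord on F.
F is scale degree 1 in F major, and a major seventh chord on that degree is written I7.
With A in the bass the chord is in first inversion, so the figured bass is 65.

I65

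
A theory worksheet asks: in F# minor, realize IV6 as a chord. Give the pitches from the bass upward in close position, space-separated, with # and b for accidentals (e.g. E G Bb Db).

D# F# B

Scale degree 4 in F# minor is B; here the chord built on it is altered to a major triad. IV6 is the major subdominant, borrowed from the parallel major.
So the chord is B-D#-F#.
The figured bass 6 indicates first inversion, placing the third (D#) in the bass: D#-F#-B.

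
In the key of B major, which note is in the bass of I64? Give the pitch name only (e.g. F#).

I in B major has root B; the chord is B-D#-F#.
The figure 64 means second inversion — the fifth is in the bass.

F#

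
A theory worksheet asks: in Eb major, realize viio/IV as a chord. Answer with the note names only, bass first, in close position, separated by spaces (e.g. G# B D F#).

G Bb Db

viio/IV is a secondary leading-tone chord. The target IV is Ab in Eb major; the applied chord is rooted a semitone below, on G.
Building a diminished triad on G gives G-Bb-Db.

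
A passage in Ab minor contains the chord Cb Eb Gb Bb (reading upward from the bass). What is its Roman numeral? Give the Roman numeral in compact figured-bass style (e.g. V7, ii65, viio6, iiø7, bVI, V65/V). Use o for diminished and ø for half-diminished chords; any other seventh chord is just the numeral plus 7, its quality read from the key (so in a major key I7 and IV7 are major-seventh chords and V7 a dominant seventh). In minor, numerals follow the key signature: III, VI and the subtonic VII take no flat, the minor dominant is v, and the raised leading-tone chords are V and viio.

III7

The pitches Cb-Eb-Gb-Bb form a major seventh chord rooted on Cb.
In Ab minor, Cb is the mediant; the diatonic major seventh chord there is III7.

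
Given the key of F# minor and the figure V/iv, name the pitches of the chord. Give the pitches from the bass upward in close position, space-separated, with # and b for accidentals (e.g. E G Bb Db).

F# A# C#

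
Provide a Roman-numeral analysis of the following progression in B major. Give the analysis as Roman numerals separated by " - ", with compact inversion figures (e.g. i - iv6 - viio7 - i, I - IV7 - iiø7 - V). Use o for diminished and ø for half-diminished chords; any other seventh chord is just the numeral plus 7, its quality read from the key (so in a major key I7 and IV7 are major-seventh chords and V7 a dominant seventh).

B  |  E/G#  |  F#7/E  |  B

I - IV6 - V42 - I

B: root B is the tonic; major triad there is I.
E/G#: major triad on E = scale degree 4 → IV6.
F#7/E has root F#, degree 5 in B major, so V42.
B: root B is the tonic; major triad there is I.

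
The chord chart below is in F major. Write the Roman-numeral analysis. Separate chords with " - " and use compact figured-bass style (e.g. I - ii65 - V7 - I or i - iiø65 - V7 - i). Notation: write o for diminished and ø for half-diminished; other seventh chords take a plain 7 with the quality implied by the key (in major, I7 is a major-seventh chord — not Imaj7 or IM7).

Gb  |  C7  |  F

bII - V7 - I

Gb: Gb with this quality isn't in the key; a major triad on b2 is the Neapolitan chord, bII.
C7: root C is the dominant; dominant seventh chord there is V7.
F has root F, degree 1 in F major, so I.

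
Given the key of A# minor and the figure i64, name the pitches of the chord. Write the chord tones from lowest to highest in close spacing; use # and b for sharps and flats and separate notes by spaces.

The numeral's case and figure indicate a minor triad. In A# minor its root, the tonic, is A#.
Stacking thirds from A# gives A#-C#-E#.
The figured bass 64 indicates second inversion, placing the fifth (E#) in the bass: E#-A#-C#.

E# A# C#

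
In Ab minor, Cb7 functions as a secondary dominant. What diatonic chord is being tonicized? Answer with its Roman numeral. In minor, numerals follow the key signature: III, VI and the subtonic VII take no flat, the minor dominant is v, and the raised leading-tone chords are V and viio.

The chord is a dominant seventh chord on Cb.
A dominant resolves down a perfect fifth: Cb → Fb. In Ab minor, Fb is scale degree 6, i.e. VI.

VI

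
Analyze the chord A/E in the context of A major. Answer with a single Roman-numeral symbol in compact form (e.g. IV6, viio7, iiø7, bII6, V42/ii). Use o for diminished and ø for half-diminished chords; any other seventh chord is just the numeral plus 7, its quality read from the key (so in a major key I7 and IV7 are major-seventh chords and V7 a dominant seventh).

I64

The pitches A-C#-E form a major triad rooted on A.
A is scale degree 1 in A major, and a major triad on that degree is written I.
With E in the bass the chord is in second inversion, so the figured bass is 64.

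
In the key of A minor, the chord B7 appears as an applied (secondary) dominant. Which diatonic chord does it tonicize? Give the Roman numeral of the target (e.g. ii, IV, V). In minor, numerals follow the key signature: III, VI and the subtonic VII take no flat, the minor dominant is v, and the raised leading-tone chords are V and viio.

V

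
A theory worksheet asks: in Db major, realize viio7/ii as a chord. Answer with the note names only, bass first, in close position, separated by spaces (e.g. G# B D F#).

D F Ab Cb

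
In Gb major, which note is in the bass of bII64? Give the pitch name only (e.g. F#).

bII in Gb major has root Abb; the chord is Abb-Cb-Ebb.
The figure 64 means second inversion — the fifth is in the bass.

Ebb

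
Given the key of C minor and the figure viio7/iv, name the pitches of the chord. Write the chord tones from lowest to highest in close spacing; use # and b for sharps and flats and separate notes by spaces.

The slash marks an applied leading-tone chord: viio of iv. In C minor, iv is F, so the leading tone to it is E, a half step below.
Building a fully diminished seventh chord on E gives E-G-Bb-Db.

E G Bb Db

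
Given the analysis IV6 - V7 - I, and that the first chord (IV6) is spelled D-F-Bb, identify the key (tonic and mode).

F major

The chord Bb/D is a major triad rooted on Bb; its label is IV6.
IV6 on Bb implies Bb is the subdominant; that puts the tonic at F, and the uppercase numeral fits major mode.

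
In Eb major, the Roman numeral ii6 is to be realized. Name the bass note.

Ab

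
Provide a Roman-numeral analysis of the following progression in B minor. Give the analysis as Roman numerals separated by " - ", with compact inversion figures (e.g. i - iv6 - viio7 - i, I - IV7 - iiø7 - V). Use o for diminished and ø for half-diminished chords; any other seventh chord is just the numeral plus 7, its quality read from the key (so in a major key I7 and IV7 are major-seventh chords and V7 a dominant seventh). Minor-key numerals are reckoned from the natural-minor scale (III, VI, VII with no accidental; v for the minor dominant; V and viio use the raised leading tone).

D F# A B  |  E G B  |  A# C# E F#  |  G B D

i65 - iv - V65 - VI

D-F#-A-B: minor seventh chord on B = scale degree 1 → i65.
E-G-B: root E is the subdominant; minor triad there is iv.
A#-C#-E-F#: dominant seventh chord on F# = scale degree 5 → V65.
G-B-D: major triad on G = scale degree 6 → VI.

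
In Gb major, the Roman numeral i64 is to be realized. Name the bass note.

Db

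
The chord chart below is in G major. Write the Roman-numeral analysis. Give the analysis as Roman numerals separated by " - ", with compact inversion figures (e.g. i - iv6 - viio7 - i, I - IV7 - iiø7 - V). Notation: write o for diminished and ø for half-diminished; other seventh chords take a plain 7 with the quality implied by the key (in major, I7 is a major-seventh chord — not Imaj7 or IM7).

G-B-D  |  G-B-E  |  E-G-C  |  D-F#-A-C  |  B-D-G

I - vi6 - IV6 - V7 - I6

G-B-D: major triad on G = scale degree 1 → I.
G-B-E has root E, degree 6 in G major, so vi6.
E-G-C has root C, degree 4 in G major, so IV6.
D-F#-A-C: root D is the dominant; dominant seventh chord there is V7.
B-D-G has root G, degree 1 in G major, so I6.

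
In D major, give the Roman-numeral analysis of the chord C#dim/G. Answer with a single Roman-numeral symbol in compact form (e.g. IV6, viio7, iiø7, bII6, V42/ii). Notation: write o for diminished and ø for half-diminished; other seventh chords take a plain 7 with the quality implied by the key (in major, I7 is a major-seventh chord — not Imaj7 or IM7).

viio64

Stacked in thirds the chord is C#-E-G: a diminished triad on C#.
In D major, C# is the leading tone; the diatonic diminished triad there is viio.
With G in the bass the chord is in second inversion, so the figured bass is 64.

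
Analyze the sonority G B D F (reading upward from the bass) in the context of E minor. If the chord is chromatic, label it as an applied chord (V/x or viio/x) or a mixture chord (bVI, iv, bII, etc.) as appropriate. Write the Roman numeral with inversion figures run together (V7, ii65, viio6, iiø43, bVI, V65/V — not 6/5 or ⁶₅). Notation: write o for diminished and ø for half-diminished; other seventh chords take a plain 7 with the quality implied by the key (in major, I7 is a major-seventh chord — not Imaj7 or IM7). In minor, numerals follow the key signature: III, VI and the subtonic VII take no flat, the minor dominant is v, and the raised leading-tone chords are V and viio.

V7/VI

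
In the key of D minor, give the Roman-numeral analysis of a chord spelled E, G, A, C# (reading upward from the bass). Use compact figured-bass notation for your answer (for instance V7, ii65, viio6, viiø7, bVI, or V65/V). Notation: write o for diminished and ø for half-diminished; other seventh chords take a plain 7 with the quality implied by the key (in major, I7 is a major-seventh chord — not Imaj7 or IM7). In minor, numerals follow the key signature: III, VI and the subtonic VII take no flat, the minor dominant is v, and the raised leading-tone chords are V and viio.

The pitches A-C#-E-G form a dominant seventh chord rooted on A.
A is scale degree 5 in D minor, and a dominant seventh chord on that degree is written V7.
With E in the bass the chord is in second inversion, so the figured bass is 43.

V43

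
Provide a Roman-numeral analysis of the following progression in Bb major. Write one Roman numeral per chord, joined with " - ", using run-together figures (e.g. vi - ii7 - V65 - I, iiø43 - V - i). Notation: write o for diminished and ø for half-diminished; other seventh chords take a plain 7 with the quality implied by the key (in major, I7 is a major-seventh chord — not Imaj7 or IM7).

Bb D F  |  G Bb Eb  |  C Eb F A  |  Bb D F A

I - IV6 - V43 - I7

Bb-D-F: root Bb is the tonic; major triad there is I.
G-Bb-Eb: root Eb is the subdominant; major triad there is IV6.
C-Eb-F-A has root F, degree 5 in Bb major, so V43.
Bb-D-F-A: root Bb is the tonic; major seventh chord there is I7.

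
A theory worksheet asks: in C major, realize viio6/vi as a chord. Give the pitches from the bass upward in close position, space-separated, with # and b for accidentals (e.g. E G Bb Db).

viio6/vi is a secondary leading-tone chord. The target vi is A in C major; the applied chord is rooted a semitone below, on G#.
Building a diminished triad on G# gives G#-B-D.
With the 6 figure the chord is in first inversion; from the bass B upward in close position it reads B-D-G#.

B D G#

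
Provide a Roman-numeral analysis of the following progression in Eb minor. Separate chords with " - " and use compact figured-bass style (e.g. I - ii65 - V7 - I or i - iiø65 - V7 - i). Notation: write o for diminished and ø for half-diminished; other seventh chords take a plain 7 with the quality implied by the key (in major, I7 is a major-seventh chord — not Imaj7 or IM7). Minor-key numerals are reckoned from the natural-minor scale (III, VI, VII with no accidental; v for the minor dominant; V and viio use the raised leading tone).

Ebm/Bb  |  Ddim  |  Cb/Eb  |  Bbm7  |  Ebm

Ebm/Bb has root Eb, degree 1 in Eb minor, so i64.
Ddim has root D, degree 7 in Eb minor, so viio.
Cb/Eb: major triad on Cb = scale degree 6 → VI6.
Bbm7: root Bb is the dominant; minor seventh chord there is v7.
Ebm has root Eb, degree 1 in Eb minor, so i.

i64 - viio - VI6 - v7 - i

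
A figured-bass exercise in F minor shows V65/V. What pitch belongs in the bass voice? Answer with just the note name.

The applied chord V65/V is rooted on G: G-B-D-F.
The figure 65 means first inversion — the third is in the bass.

B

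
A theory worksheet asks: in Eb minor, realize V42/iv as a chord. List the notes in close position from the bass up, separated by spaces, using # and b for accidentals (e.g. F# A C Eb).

Db Eb G Bb

The slash means an applied dominant: we want the dominant of iv. In Eb minor, iv is Ab minor, and its dominant is built on Eb.
Building a dominant seventh chord on Eb gives Eb-G-Bb-Db.
The figured bass 42 indicates third inversion, placing the seventh (Db) in the bass: Db-Eb-G-Bb.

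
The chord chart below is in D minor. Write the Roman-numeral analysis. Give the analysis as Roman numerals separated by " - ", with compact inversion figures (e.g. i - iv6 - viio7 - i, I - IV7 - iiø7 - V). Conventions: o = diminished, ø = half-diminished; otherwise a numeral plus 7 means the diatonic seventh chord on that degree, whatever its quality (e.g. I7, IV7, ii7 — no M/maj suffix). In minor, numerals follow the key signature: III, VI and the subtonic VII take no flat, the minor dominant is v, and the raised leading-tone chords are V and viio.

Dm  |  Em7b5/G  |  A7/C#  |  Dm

i - iiø65 - V65 - i

Dm: root D is the tonic; minor triad there is i.
Em7b5/G has root E, degree 2 in D minor, so iiø65.
A7/C#: root A is the dominant; dominant seventh chord there is V65.
Dm: minor triad on D = scale degree 1 → i.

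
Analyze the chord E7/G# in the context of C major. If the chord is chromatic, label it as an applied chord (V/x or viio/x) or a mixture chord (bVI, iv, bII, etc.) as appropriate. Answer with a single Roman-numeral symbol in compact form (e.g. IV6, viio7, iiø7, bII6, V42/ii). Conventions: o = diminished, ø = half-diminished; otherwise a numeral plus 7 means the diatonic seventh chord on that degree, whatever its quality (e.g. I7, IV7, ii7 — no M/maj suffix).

Stacked in thirds the chord is E-G#-B-D: a dominant seventh chord on E.
E is not a diatonic chord root with this quality in C major, but it lies a perfect fifth above A (vi), so the chord functions as an applied dominant of vi.
With G# in the bass the chord is in first inversion, so the figured bass is 65.

V65/vi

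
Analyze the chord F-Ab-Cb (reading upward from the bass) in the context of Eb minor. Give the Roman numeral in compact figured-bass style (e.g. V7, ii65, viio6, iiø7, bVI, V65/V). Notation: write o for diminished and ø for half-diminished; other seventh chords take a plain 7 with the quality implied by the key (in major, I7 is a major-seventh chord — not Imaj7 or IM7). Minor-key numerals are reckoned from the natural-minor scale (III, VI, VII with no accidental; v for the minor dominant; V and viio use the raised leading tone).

Stacked in thirds the chord is F-Ab-Cb: a diminished triad on F.
In Eb minor, F is the supertonic; the diatonic diminished triad there is iio.

iio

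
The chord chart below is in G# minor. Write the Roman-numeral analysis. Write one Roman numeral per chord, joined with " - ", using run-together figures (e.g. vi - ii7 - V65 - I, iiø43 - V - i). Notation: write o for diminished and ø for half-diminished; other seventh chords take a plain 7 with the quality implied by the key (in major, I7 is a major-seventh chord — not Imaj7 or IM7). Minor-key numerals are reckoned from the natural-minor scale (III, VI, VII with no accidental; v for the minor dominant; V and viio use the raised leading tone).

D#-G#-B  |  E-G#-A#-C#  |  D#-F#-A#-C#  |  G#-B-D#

i64 - iiø43 - v7 - i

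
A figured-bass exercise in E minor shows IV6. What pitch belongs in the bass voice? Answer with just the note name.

C#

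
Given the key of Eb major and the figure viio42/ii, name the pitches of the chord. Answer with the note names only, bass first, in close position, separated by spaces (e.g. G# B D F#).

Db E G Bb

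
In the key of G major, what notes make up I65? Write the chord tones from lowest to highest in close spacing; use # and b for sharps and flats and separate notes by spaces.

B D F# G

The numeral's case and figure indicate a major seventh chord. In G major its root, the first degree, is G.
That chord is spelled G-B-D-F#.
With the 65 figure the chord is in first inversion; from the bass B upward in close position it reads B-D-F#-G.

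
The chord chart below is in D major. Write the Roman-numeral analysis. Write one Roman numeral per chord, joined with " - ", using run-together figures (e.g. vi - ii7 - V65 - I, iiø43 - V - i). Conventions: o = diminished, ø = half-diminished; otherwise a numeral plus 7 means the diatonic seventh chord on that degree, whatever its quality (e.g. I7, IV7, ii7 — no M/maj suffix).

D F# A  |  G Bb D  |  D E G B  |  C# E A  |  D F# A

D-F#-A: major triad on D = scale degree 1 → I.
G-Bb-D: minor triad on G — chromatic; iv (borrowed from the parallel minor).
D-E-G-B has root E, degree 2 in D major, so ii42.
C#-E-A: major triad on A = scale degree 5 → V6.
D-F#-A: root D is the tonic; major triad there is I.

I - iv - ii42 - V6 - I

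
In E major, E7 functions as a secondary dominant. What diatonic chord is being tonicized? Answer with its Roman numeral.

The chord is a dominant seventh chord on E.
A dominant resolves down a perfect fifth: E → A. In E major, A is scale degree 4, i.e. IV.

IV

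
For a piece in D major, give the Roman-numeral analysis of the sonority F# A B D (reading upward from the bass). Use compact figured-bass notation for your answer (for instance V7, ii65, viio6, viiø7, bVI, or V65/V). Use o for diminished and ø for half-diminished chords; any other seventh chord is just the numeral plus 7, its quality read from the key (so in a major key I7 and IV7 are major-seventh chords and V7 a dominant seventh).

The pitches B-D-F#-A form a minor seventh chord rooted on B.
B is scale degree 6 in D major, and a minor seventh chord on that degree is written vi7.
With F# in the bass the chord is in second inversion, so the figured bass is 43.

vi43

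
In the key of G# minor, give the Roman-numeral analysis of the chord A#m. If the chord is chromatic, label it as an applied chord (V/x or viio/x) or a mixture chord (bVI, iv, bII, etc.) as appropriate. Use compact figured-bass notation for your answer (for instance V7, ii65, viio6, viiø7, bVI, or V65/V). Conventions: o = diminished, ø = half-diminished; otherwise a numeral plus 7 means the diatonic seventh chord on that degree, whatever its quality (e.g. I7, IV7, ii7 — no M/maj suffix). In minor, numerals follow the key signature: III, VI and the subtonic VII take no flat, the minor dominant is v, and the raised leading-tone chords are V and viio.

ii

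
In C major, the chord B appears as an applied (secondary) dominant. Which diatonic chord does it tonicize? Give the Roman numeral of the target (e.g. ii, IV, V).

The chord is a major triad on B.
A dominant resolves down a perfect fifth: B → E. In C major, E is scale degree 3, i.e. iii.

iii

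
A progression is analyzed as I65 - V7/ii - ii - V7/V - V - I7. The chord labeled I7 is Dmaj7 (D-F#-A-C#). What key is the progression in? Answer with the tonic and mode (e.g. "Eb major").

D major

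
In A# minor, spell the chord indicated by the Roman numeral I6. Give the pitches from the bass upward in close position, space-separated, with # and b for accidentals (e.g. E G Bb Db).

Scale degree 1 in A# minor is A#; here the chord built on it is altered to a major triad. I6 is the major tonic (Picardy third), borrowed from the parallel major.
So the chord is A#-C##-E#, a major triad.
With the 6 figure the chord is in first inversion; from the bass C## upward in close position it reads C##-E#-A#.

C## E# A#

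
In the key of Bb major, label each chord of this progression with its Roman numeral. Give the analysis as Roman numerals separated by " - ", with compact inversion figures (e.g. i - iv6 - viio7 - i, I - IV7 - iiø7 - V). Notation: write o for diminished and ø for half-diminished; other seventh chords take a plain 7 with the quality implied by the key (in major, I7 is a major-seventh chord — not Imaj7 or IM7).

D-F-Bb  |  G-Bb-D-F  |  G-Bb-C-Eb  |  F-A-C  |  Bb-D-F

D-F-Bb has root Bb, degree 1 in Bb major, so I6.
G-Bb-D-F has root G, degree 6 in Bb major, so vi7.
G-Bb-C-Eb has root C, degree 2 in Bb major, so ii43.
F-A-C: root F is the dominant; major triad there is V.
Bb-D-F: major triad on Bb = scale degree 1 → I.

I6 - vi7 - ii43 - V - I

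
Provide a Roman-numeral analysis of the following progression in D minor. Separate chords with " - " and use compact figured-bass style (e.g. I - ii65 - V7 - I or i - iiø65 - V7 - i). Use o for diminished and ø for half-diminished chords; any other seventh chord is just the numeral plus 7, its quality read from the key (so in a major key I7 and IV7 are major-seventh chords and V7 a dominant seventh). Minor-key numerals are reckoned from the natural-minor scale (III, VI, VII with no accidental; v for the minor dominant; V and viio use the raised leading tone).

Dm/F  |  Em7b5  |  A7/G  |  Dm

i6 - iiø7 - V42 - i

Dm/F: minor triad on D = scale degree 1 → i6.
Em7b5: half-diminished seventh chord on E = scale degree 2 → iiø7.
A7/G has root A, degree 5 in D minor, so V42.
Dm: minor triad on D = scale degree 1 → i.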